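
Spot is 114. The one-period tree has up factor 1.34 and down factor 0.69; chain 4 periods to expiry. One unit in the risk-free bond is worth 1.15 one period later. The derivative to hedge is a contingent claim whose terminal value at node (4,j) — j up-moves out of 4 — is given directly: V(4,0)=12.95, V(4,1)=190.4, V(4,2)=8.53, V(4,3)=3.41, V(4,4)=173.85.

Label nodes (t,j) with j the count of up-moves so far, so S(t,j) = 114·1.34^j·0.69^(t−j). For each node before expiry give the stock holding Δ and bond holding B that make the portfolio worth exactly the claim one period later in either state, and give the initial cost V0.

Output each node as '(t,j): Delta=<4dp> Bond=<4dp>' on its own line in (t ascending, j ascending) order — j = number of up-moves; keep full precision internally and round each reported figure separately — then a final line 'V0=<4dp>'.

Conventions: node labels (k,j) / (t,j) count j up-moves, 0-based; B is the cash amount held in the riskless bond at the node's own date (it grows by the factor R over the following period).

Under the risk-neutral measure, an up-move has probability p* = (R−d)/(u−d) = 0.7077 and values discount at R = 1.15.
At maturity the claim pays: V(4,0)=12.9500, V(4,1)=190.4000, V(4,2)=8.5300, V(4,3)=3.4100, V(4,4)=173.8500
Node (3,0) S=37.4500: V=(p*·190.4000+(1−p*)·12.9500)/1.15=120.4609; Δ=(190.4000−12.9500)/(50.1830−25.8405)=7.2897; B=V−Δ·S=-152.5391
Node (3,1) S=72.7290: V=(p*·8.5300+(1−p*)·190.4000)/1.15=53.6452; Δ=(8.5300−190.4000)/(97.4569−50.1830)=-3.8472; B=V−Δ·S=333.4452
Node (3,2) S=141.2419: V=(p*·3.4100+(1−p*)·8.5300)/1.15=4.2666; Δ=(3.4100−8.5300)/(189.2641−97.4569)=-0.0558; B=V−Δ·S=12.1435
Node (3,3) S=274.2959: V=(p*·173.8500+(1−p*)·3.4100)/1.15=107.8514; Δ=(173.8500−3.4100)/(367.5564−189.2641)=0.9560; B=V−Δ·S=-154.3640
Node (2,0) S=54.2754: V=(p*·53.6452+(1−p*)·120.4609)/1.15=63.6313; Δ=(53.6452−120.4609)/(72.7290−37.4500)=-1.8939; B=V−Δ·S=166.4246
Node (2,1) S=105.4044: V=(p*·4.2666+(1−p*)·53.6452)/1.15=16.2612; Δ=(4.2666−53.6452)/(141.2419−72.7290)=-0.7207; B=V−Δ·S=92.2283
Node (2,2) S=204.6984: V=(p*·107.8514+(1−p*)·4.2666)/1.15=67.4546; Δ=(107.8514−4.2666)/(274.2959−141.2419)=0.7785; B=V−Δ·S=-91.9066
Node (1,0) S=78.6600: V=(p*·16.2612+(1−p*)·63.6313)/1.15=26.1807; Δ=(16.2612−63.6313)/(105.4044−54.2754)=-0.9265; B=V−Δ·S=99.0577
Node (1,1) S=152.7600: V=(p*·67.4546+(1−p*)·16.2612)/1.15=45.6438; Δ=(67.4546−16.2612)/(204.6984−105.4044)=0.5156; B=V−Δ·S=-33.1153
Node (0,0) S=114.0000: V=(p*·45.6438+(1−p*)·26.1807)/1.15=34.7431; Δ=(45.6438−26.1807)/(152.7600−78.6600)=0.2627; B=V−Δ·S=4.7999
Verification: the root portfolio costs Δ(0,0)·S0 + B(0,0) = 34.7431, matching V0.

(0,0): Delta=0.2627 Bond=4.7999
(1,0): Delta=-0.9265 Bond=99.0577
(1,1): Delta=0.5156 Bond=-33.1153
(2,0): Delta=-1.8939 Bond=166.4246
(2,1): Delta=-0.7207 Bond=92.2283
(2,2): Delta=0.7785 Bond=-91.9066
(3,0): Delta=7.2897 Bond=-152.5391
(3,1): Delta=-3.8472 Bond=333.4452
(3,2): Delta=-0.0558 Bond=12.1435
(3,3): Delta=0.9560 Bond=-154.3640
V0=34.7431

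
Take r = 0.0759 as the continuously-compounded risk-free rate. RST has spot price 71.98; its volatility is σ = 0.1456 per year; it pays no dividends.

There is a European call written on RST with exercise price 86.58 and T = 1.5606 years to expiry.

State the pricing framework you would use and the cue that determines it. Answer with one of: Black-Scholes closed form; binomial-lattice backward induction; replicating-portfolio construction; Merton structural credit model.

Key observation: with RST following a GBM at constant σ and r, the European call struck at 86.58 prices in closed form — nothing here needs a stepwise model or a balance sheet.

framework: Black-Scholes closed form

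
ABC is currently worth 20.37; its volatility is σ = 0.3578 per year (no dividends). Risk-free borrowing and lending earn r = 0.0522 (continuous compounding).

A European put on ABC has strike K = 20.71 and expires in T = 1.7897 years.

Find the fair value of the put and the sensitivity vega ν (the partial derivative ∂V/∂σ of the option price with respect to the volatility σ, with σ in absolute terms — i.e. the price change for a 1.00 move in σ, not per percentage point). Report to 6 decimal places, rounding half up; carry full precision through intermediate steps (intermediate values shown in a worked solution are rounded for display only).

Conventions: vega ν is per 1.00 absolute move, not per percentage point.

σ√T = 0.3578·√1.7897 = 0.478664
d₁ = (ln(S/K) + (r+σ²/2)T) / (σ√T) = (ln(20.37/20.71) + (0.0522+0.3578²/2)·1.7897) / 0.478664 = (-0.016553 + 0.207982) / 0.478664 = 0.399922
d₂ = d₁ − σ√T = 0.399922 − 0.478664 = -0.078741
e^{−rT} = 0.910809
N(−d₁) = 0.344607,  N(−d₂) = 0.531381
Put price V = K·e^{−rT}·N(−d₂) − S·N(−d₁) = 10.023355 − 7.019641 = 3.003714
φ(d₁) = (1/√(2π))·e^{−d₁²/2} = 0.368282
ν = S·φ(d₁)·√T = 10.036011

price = 3.003714
ν = 10.036011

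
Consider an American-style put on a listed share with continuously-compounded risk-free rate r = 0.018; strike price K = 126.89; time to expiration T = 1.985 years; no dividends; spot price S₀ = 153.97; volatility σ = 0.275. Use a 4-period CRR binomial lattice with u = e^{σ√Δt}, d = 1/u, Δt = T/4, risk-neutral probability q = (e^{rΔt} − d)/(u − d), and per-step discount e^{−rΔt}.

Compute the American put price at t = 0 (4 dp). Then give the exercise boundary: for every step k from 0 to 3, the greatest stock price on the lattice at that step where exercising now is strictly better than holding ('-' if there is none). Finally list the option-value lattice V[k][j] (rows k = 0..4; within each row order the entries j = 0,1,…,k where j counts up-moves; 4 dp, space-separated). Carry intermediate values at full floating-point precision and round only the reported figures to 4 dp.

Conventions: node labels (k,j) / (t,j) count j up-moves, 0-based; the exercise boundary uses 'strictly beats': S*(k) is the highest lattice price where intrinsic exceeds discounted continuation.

price = 10.2107
boundary = - - - 86.1066
tree:
10.2107
16.7601 3.1572
26.7128 6.0646 0.0000
40.7834 11.6494 0.0000 0.0000
55.9480 22.3771 0.0000 0.0000 0.0000

params: Δt=0.49625 u=1.21376 d=0.82389 q=0.47473 e^(-rΔt)=0.99111
t_4 payoffs: 55.9480 22.3771 0.0000 0.0000 0.0000
t_3: node(3,0) S=86.1066 payoff=40.7834 vs cont=39.6550 → 40.7834 [stop]  node(3,1) S=126.8536 payoff=0.0364 vs cont=11.6494 → 11.6494 [wait]  node(3,2) S=186.8828 payoff=0.0000 vs cont=0.0000 → 0.0000 [wait]  node(3,3) S=275.3186 payoff=0.0000 vs cont=0.0000 → 0.0000 [wait]  ⇒ S*(3)=86.1066
t_2: node(2,0) S=104.5129 payoff=22.3771 vs cont=26.7128 → 26.7128 [wait]  node(2,1) S=153.9700 payoff=0.0000 vs cont=6.0646 → 6.0646 [wait]  node(2,2) S=226.8310 payoff=0.0000 vs cont=0.0000 → 0.0000 [wait]  ⇒ S*(2)=-
t_1: node(1,0) S=126.8536 payoff=0.0364 vs cont=16.7601 → 16.7601 [wait]  node(1,1) S=186.8828 payoff=0.0000 vs cont=3.1572 → 3.1572 [wait]  ⇒ S*(1)=-
t_0: node(0,0) S=153.9700 payoff=0.0000 vs cont=10.2107 → 10.2107 [wait]  ⇒ S*(0)=-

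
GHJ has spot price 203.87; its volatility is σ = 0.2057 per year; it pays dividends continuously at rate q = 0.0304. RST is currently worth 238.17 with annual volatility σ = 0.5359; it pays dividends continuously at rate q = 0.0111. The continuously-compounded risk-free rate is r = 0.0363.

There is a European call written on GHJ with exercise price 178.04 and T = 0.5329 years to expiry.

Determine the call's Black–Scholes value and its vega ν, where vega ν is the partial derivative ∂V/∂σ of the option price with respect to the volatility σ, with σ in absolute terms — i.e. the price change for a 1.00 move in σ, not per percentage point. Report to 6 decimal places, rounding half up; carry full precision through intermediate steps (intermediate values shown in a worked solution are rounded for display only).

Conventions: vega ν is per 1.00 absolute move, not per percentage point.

σ√T = 0.2057·√0.5329 = 0.150161
d₁ = (ln(S/K) + (r−q+σ²/2)T) / (σ√T) = (ln(203.87/178.04) + (0.0363−0.0304+0.2057²/2)·0.5329) / 0.150161 = (0.135474 + 0.014418) / 0.150161 = 0.998212
d₂ = d₁ − σ√T = 0.998212 − 0.150161 = 0.848051
e^{−rT} = 0.980842
e^{−qT} = 0.983930
N(d₁) = 0.840912,  N(d₂) = 0.801795
Call price V = S·e^{−qT}·N(d₁) − K·e^{−rT}·N(d₂) = 168.681762 − 140.016749 = 28.665014
φ(d₁) = (1/√(2π))·e^{−d₁²/2} = 0.242403
ν = S·e^{−qT}·φ(d₁)·√T = 35.495969

price = 28.665014
ν = 35.495969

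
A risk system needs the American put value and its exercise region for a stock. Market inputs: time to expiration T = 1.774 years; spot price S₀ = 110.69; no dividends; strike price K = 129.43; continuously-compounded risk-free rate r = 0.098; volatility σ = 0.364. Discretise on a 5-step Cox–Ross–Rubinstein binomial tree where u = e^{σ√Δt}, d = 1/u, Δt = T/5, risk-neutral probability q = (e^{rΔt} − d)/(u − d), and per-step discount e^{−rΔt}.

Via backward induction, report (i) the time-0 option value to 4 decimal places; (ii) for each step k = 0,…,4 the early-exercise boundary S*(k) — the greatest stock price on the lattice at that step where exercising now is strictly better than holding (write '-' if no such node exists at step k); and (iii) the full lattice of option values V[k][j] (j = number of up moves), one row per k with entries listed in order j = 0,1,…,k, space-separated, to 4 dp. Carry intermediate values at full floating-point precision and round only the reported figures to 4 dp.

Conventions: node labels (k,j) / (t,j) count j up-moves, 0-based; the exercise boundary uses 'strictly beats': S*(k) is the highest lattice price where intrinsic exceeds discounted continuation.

params: Δt=0.35480 u=1.24212 d=0.80508 q=0.52697 e^(-rΔt)=0.96583
t_5 payoffs: 91.9934 71.6708 40.3160 0.0000 0.0000 0.0000
t_4: node(4,0) S=46.5006 payoff=82.9294 vs cont=78.5064 → 82.9294 [stop]  node(4,1) S=71.7437 payoff=57.6863 vs cont=53.2633 → 57.6863 [stop]  node(4,2) S=110.6900 payoff=18.7400 vs cont=18.4192 → 18.7400 [stop]  node(4,3) S=170.7785 payoff=0.0000 vs cont=0.0000 → 0.0000 [wait]  node(4,4) S=263.4863 payoff=0.0000 vs cont=0.0000 → 0.0000 [wait]  ⇒ S*(4)=110.6900
t_3: node(3,0) S=57.7592 payoff=71.6708 vs cont=67.2478 → 71.6708 [stop]  node(3,1) S=89.1140 payoff=40.3160 vs cont=35.8930 → 40.3160 [stop]  node(3,2) S=137.4899 payoff=0.0000 vs cont=8.5617 → 8.5617 [wait]  node(3,3) S=212.1268 payoff=0.0000 vs cont=0.0000 → 0.0000 [wait]  ⇒ S*(3)=89.1140
t_2: node(2,0) S=71.7437 payoff=57.6863 vs cont=53.2633 → 57.6863 [stop]  node(2,1) S=110.6900 payoff=18.7400 vs cont=22.7767 → 22.7767 [wait]  node(2,2) S=170.7785 payoff=0.0000 vs cont=3.9116 → 3.9116 [wait]  ⇒ S*(2)=71.7437
t_1: node(1,0) S=89.1140 payoff=40.3160 vs cont=37.9475 → 40.3160 [stop]  node(1,1) S=137.4899 payoff=0.0000 vs cont=12.3968 → 12.3968 [wait]  ⇒ S*(1)=89.1140
t_0: node(0,0) S=110.6900 payoff=18.7400 vs cont=24.7286 → 24.7286 [wait]  ⇒ S*(0)=-

price = 24.7286
boundary = - 89.1140 71.7437 89.1140 110.6900
tree:
24.7286
40.3160 12.3968
57.6863 22.7767 3.9116
71.6708 40.3160 8.5617 0.0000
82.9294 57.6863 18.7400 0.0000 0.0000
91.9934 71.6708 40.3160 0.0000 0.0000 0.0000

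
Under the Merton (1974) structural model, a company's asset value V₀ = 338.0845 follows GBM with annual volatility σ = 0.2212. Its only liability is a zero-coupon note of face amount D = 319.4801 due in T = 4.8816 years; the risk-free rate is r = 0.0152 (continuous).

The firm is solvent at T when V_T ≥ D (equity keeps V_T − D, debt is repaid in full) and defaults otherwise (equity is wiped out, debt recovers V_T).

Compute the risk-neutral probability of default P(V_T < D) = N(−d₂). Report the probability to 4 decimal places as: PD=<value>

PD=0.4907

Equity is a call on the firm's assets struck at D = 319.4801:
d₁ = [ln(V₀/D) + (r + σ²/2)T] / (σ√T)
   = [ln(338.0845/319.4801) + (0.0152 + 0.5·0.2212²)·4.8816] / (0.2212·√4.8816)
   = [0.056601 + 0.193627] / 0.488727 = 0.512000
d₂ = d₁ − σ√T = 0.512000 − 0.488727 = 0.023273
risk-neutral PD = N(−d₂) = N(-0.023273) = 0.490716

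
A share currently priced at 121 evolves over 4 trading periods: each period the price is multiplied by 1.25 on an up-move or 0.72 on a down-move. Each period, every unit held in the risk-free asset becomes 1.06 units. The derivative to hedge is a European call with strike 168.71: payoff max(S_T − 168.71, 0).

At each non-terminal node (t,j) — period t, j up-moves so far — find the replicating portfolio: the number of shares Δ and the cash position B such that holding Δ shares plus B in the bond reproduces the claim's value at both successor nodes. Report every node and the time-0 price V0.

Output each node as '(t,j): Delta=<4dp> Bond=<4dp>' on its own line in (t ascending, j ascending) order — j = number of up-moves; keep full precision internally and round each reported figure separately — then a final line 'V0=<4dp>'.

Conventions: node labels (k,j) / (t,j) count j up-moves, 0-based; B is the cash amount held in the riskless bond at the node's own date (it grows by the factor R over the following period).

(0,0): Delta=0.4413 Bond=-35.9686
(1,0): Delta=0.0115 Bond=-0.6789
(1,1): Delta=0.5797 Bond=-59.0535
(2,0): Delta=0.0000 Bond=0.0000
(2,1): Delta=0.0152 Bond=-1.1217
(2,2): Delta=0.7614 Bond=-96.9503
(3,0): Delta=0.0000 Bond=0.0000
(3,1): Delta=0.0000 Bond=0.0000
(3,2): Delta=0.0200 Bond=-1.8535
(3,3): Delta=1.0000 Bond=-159.1604
V0=17.4304

Since d<R<u, set p* = (R−d)/(u−d) = 0.6415; price each node as the discounted p*-expectation of its children.
At maturity the claim pays: V(4,0)=0.0000, V(4,1)=0.0000, V(4,2)=0.0000, V(4,3)=1.4462, V(4,4)=126.7002
Node (3,0) S=45.1630: V=(p*·0.0000+(1−p*)·0.0000)/1.06=0.0000; Δ=(0.0000−0.0000)/(56.4538−32.5174)=0.0000; B=V−Δ·S=0.0000
Node (3,1) S=78.4080: V=(p*·0.0000+(1−p*)·0.0000)/1.06=0.0000; Δ=(0.0000−0.0000)/(98.0100−56.4538)=0.0000; B=V−Δ·S=0.0000
Node (3,2) S=136.1250: V=(p*·1.4462+(1−p*)·0.0000)/1.06=0.8753; Δ=(1.4462−0.0000)/(170.1562−98.0100)=0.0200; B=V−Δ·S=-1.8535
Node (3,3) S=236.3281: V=(p*·126.7002+(1−p*)·1.4462)/1.06=77.1677; Δ=(126.7002−1.4462)/(295.4102−170.1562)=1.0000; B=V−Δ·S=-159.1604
Node (2,0) S=62.7264: V=(p*·0.0000+(1−p*)·0.0000)/1.06=0.0000; Δ=(0.0000−0.0000)/(78.4080−45.1630)=0.0000; B=V−Δ·S=0.0000
Node (2,1) S=108.9000: V=(p*·0.8753+(1−p*)·0.0000)/1.06=0.5297; Δ=(0.8753−0.0000)/(136.1250−78.4080)=0.0152; B=V−Δ·S=-1.1217
Node (2,2) S=189.0625: V=(p*·77.1677+(1−p*)·0.8753)/1.06=46.9977; Δ=(77.1677−0.8753)/(236.3281−136.1250)=0.7614; B=V−Δ·S=-96.9503
Node (1,0) S=87.1200: V=(p*·0.5297+(1−p*)·0.0000)/1.06=0.3206; Δ=(0.5297−0.0000)/(108.9000−62.7264)=0.0115; B=V−Δ·S=-0.6789
Node (1,1) S=151.2500: V=(p*·46.9977+(1−p*)·0.5297)/1.06=28.6221; Δ=(46.9977−0.5297)/(189.0625−108.9000)=0.5797; B=V−Δ·S=-59.0535
Node (0,0) S=121.0000: V=(p*·28.6221+(1−p*)·0.3206)/1.06=17.4304; Δ=(28.6221−0.3206)/(151.2500−87.1200)=0.4413; B=V−Δ·S=-35.9686
As a check, the time-0 holding Δ(0,0)·S0 + B(0,0) comes to 17.4304 — exactly V0.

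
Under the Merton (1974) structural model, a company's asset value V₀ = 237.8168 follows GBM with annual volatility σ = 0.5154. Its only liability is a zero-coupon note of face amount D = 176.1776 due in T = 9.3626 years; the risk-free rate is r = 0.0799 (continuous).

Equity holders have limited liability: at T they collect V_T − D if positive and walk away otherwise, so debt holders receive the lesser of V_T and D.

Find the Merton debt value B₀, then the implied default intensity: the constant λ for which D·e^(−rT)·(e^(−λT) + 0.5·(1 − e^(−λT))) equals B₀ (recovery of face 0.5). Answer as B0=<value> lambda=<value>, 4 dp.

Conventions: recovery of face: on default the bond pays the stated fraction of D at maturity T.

Apply the equity-as-call identities (strike 176.1776, horizon 9.3626 years):
d₁ = [ln(V₀/D) + (r + σ²/2)T] / (σ√T)
   = [ln(237.8168/176.1776) + (0.0799 + 0.5·0.5154²)·9.3626] / (0.5154·√9.3626)
   = [0.300008 + 1.991599] / 1.577040 = 1.453107
d₂ = d₁ − σ√T = 1.453107 − 1.577040 = -0.123933
N(d₁) = 0.926903,  N(d₂) = 0.450684,  e^(−rT) = 0.473278
E₀ = V₀·N(d₁) − D·e^(−rT)·N(d₂)
   = 237.8168·0.926903 − 176.1776·0.473278·0.450684 = 182.854582
B₀ = V₀ − E₀ = 237.8168 − 182.854582 = 54.962218
e^(−λT) = (B₀·e^(rT)/D − 0.5)/(1 − 0.5) = (54.9622·2.112922/176.1776 − 0.5)/0.5 = 0.31833822
λ = −ln(0.31833822)/9.3626 = 0.122257

B0=54.9622 lambda=0.1223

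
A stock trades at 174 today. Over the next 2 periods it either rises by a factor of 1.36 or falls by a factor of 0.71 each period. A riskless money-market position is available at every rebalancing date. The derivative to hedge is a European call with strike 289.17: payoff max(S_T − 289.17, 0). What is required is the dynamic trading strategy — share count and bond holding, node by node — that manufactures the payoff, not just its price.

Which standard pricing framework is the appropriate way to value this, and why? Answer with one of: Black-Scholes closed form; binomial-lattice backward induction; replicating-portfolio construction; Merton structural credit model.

framework: replicating-portfolio construction

Key observation: since the answer must list Δ and B at each node of the 1.36/0.71 lattice on 174, the replicating-portfolio method — solving the two-state system at every node — is the one that applies.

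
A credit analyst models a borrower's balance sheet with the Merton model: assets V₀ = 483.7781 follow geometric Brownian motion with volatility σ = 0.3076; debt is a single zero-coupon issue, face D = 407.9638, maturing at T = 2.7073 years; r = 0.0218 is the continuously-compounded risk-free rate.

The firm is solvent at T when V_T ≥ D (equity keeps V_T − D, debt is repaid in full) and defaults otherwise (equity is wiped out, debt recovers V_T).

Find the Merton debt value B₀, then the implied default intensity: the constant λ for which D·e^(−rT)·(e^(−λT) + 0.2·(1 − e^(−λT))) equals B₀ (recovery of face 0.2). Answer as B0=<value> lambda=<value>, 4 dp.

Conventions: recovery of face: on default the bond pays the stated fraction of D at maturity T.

Equity is a call on the firm's assets struck at D = 407.9638:
d₁ = [ln(V₀/D) + (r + σ²/2)T] / (σ√T)
   = [ln(483.7781/407.9638) + (0.0218 + 0.5·0.3076²)·2.7073] / (0.3076·√2.7073)
   = [0.170448 + 0.187098] / 0.506121 = 0.706444
d₂ = d₁ − σ√T = 0.706444 − 0.506121 = 0.200323
N(d₁) = 0.760044,  N(d₂) = 0.579386,  e^(−rT) = 0.942689
E₀ = V₀·N(d₁) − D·e^(−rT)·N(d₂)
   = 483.7781·0.760044 − 407.9638·0.942689·0.579386 = 144.870717
B₀ = V₀ − E₀ = 483.7781 − 144.870717 = 338.907383
e^(−λT) = (B₀·e^(rT)/D − 0.2)/(1 − 0.2) = (338.9074·1.060796/407.9638 − 0.2)/0.8 = 0.85154216
λ = −ln(0.85154216)/2.7073 = 0.059360

B0=338.9074 lambda=0.0594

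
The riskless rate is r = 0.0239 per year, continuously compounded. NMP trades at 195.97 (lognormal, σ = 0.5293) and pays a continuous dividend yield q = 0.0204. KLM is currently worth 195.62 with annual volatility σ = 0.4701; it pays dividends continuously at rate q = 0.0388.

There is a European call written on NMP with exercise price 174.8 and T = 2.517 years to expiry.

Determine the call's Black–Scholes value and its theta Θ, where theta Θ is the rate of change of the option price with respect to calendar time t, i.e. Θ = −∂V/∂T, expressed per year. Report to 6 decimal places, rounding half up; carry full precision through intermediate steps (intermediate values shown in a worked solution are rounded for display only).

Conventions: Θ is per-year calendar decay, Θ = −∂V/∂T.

price = 68.431073
Θ = -9.382243

σ√T = 0.5293·√2.517 = 0.839737
d₁ = (ln(S/K) + (r−q+σ²/2)T) / (σ√T) = (ln(195.97/174.8) + (0.0239−0.0204+0.5293²/2)·2.517) / 0.839737 = (0.114319 + 0.361389) / 0.839737 = 0.566496
d₂ = d₁ − σ√T = 0.566496 − 0.839737 = -0.273241
e^{−rT} = 0.941617
e^{−qT} = 0.949949
N(d₁) = 0.714472,  N(d₂) = 0.392334
Call price V = S·e^{−qT}·N(d₁) − K·e^{−rT}·N(d₂) = 133.007161 − 64.576088 = 68.431073
φ(d₁) = (1/√(2π))·e^{−d₁²/2} = 0.339800
Θ = −S·e^{−qT}·φ(d₁)·σ/(2√T) + q·S·e^{−qT}·N(d₁) − r·K·e^{−rT}·N(d₂) = −10.552221 + 2.713346 − 1.543369 = -9.382243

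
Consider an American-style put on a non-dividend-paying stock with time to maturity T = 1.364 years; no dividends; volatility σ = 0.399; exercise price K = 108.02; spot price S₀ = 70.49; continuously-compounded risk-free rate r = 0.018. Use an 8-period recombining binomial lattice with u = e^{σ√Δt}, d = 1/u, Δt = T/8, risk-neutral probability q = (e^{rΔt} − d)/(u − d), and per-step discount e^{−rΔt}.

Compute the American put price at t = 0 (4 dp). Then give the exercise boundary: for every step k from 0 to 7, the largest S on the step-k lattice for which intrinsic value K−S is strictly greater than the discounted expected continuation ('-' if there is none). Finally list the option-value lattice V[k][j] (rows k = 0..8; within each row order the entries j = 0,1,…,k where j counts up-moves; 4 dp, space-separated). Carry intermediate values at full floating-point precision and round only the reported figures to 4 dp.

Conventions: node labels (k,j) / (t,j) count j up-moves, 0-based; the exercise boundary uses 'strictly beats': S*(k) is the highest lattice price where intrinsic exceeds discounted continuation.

params: Δt=0.17050 u=1.17910 d=0.84810 q=0.46819 e^(-rΔt)=0.99694
t_8 payoffs: 89.1525 81.7888 71.5512 57.3181 37.5300 10.0190 0.0000 0.0000 0.0000
t_7: node(7,0) S=22.2467 payoff=85.7733 vs cont=85.4423 → 85.7733 [stop]  node(7,1) S=30.9293 payoff=77.0907 vs cont=76.7597 → 77.0907 [stop]  node(7,2) S=43.0004 payoff=65.0196 vs cont=64.6886 → 65.0196 [stop]  node(7,3) S=59.7828 payoff=48.2372 vs cont=47.9062 → 48.2372 [stop]  node(7,4) S=83.1149 payoff=24.9051 vs cont=24.5741 → 24.9051 [stop]  node(7,5) S=115.5533 payoff=0.0000 vs cont=5.3118 → 5.3118 [wait]  node(7,6) S=160.6518 payoff=0.0000 vs cont=0.0000 → 0.0000 [wait]  node(7,7) S=223.3514 payoff=0.0000 vs cont=0.0000 → 0.0000 [wait]  ⇒ S*(7)=83.1149
t_6: node(6,0) S=26.2312 payoff=81.7888 vs cont=81.4578 → 81.7888 [stop]  node(6,1) S=36.4688 payoff=71.5512 vs cont=71.2202 → 71.5512 [stop]  node(6,2) S=50.7019 payoff=57.3181 vs cont=56.9871 → 57.3181 [stop]  node(6,3) S=70.4900 payoff=37.5300 vs cont=37.1990 → 37.5300 [stop]  node(6,4) S=98.0010 payoff=10.0190 vs cont=15.6835 → 15.6835 [wait]  node(6,5) S=136.2492 payoff=0.0000 vs cont=2.8162 → 2.8162 [wait]  node(6,6) S=189.4249 payoff=0.0000 vs cont=0.0000 → 0.0000 [wait]  ⇒ S*(6)=70.4900
t_5: node(5,0) S=30.9293 payoff=77.0907 vs cont=76.7597 → 77.0907 [stop]  node(5,1) S=43.0004 payoff=65.0196 vs cont=64.6886 → 65.0196 [stop]  node(5,2) S=59.7828 payoff=48.2372 vs cont=47.9062 → 48.2372 [stop]  node(5,3) S=83.1149 payoff=24.9051 vs cont=27.2180 → 27.2180 [wait]  node(5,4) S=115.5533 payoff=0.0000 vs cont=9.6296 → 9.6296 [wait]  node(5,5) S=160.6518 payoff=0.0000 vs cont=1.4931 → 1.4931 [wait]  ⇒ S*(5)=59.7828
t_4: node(4,0) S=36.4688 payoff=71.5512 vs cont=71.2202 → 71.5512 [stop]  node(4,1) S=50.7019 payoff=57.3181 vs cont=56.9871 → 57.3181 [stop]  node(4,2) S=70.4900 payoff=37.5300 vs cont=38.2786 → 38.2786 [wait]  node(4,3) S=98.0010 payoff=10.0190 vs cont=18.9251 → 18.9251 [wait]  node(4,4) S=136.2492 payoff=0.0000 vs cont=5.8023 → 5.8023 [wait]  ⇒ S*(4)=50.7019
t_3: node(3,0) S=43.0004 payoff=65.0196 vs cont=64.6886 → 65.0196 [stop]  node(3,1) S=59.7828 payoff=48.2372 vs cont=48.2556 → 48.2556 [wait]  node(3,2) S=83.1149 payoff=24.9051 vs cont=29.1279 → 29.1279 [wait]  node(3,3) S=115.5533 payoff=0.0000 vs cont=12.7420 → 12.7420 [wait]  ⇒ S*(3)=43.0004
t_2: node(2,0) S=50.7019 payoff=57.3181 vs cont=56.9957 → 57.3181 [stop]  node(2,1) S=70.4900 payoff=37.5300 vs cont=39.1798 → 39.1798 [wait]  node(2,2) S=98.0010 payoff=10.0190 vs cont=21.3904 → 21.3904 [wait]  ⇒ S*(2)=50.7019
t_1: node(1,0) S=59.7828 payoff=48.2372 vs cont=48.6763 → 48.6763 [wait]  node(1,1) S=83.1149 payoff=24.9051 vs cont=30.7564 → 30.7564 [wait]  ⇒ S*(1)=-
t_0: node(0,0) S=70.4900 payoff=37.5300 vs cont=40.1629 → 40.1629 [wait]  ⇒ S*(0)=-

price = 40.1629
boundary = - - 50.7019 43.0004 50.7019 59.7828 70.4900 83.1149
tree:
40.1629
48.6763 30.7564
57.3181 39.1798 21.3904
65.0196 48.2556 29.1279 12.7420
71.5512 57.3181 38.2786 18.9251 5.8023
77.0907 65.0196 48.2372 27.2180 9.6296 1.4931
81.7888 71.5512 57.3181 37.5300 15.6835 2.8162 0.0000
85.7733 77.0907 65.0196 48.2372 24.9051 5.3118 0.0000 0.0000
89.1525 81.7888 71.5512 57.3181 37.5300 10.0190 0.0000 0.0000 0.0000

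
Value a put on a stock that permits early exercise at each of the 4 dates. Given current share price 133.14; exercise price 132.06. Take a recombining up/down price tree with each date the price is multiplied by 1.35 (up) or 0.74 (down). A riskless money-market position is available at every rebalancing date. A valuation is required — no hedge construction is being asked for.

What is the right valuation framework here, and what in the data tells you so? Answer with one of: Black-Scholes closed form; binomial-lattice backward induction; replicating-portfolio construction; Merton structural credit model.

Key observation: the exercise right at every one of the 4 steps is what matters: each node needs max(132.06 − S, continuation), which only the stepwise tree valuation starting from spot 133.14 delivers.

framework: binomial-lattice backward induction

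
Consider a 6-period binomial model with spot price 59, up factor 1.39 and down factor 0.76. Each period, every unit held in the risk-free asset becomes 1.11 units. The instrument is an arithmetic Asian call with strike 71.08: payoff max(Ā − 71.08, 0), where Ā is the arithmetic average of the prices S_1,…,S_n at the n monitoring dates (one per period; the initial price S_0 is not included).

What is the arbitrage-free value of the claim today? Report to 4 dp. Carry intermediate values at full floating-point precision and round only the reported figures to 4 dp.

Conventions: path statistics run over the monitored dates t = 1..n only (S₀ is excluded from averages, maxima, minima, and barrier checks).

Risk-neutral up-probability p* = (R−d)/(u−d) = (1.11−0.76)/(1.39−0.76) = 0.5556; the claim prices as the p*-weighted sum of path payoffs discounted by R^6.
Enumerate all 2^6 = 64 price paths (U = up ×1.39, D = down ×0.76); each path with k up-moves has probability p*^k·(1−p*)^(6−k).
DDDDDD: Ā=25.1384, payoff=0.0000, prob=0.007707
UDDDDD: Ā=45.9769, payoff=0.0000, prob=0.009634
DUDDDD: Ā=39.7819, payoff=0.0000, prob=0.009634
UUDDDD: Ā=72.7589, payoff=1.6789, prob=0.012043
DDUDDD: Ā=35.0737, payoff=0.0000, prob=0.009634
UDUDDD: Ā=64.1479, payoff=0.0000, prob=0.012043
DUUDDD: Ā=57.9529, payoff=0.0000, prob=0.012043
UUUDDD: Ā=105.9928, payoff=34.9128, prob=0.015053
DDDUDD: Ā=31.4954, payoff=0.0000, prob=0.009634
UDDUDD: Ā=57.6035, payoff=0.0000, prob=0.012043
DUDUDD: Ā=51.4085, payoff=0.0000, prob=0.012043
UUDUDD: Ā=94.0234, payoff=22.9434, prob=0.015053
DDUUDD: Ā=46.7003, payoff=0.0000, prob=0.012043
UDUUDD: Ā=85.4124, payoff=14.3324, prob=0.015053
DUUUDD: Ā=79.2174, payoff=8.1374, prob=0.015053
UUUUDD: Ā=144.8844, payoff=73.8044, prob=0.018817
DDDDUD: Ā=28.7760, payoff=0.0000, prob=0.009634
UDDDUD: Ā=52.6297, payoff=0.0000, prob=0.012043
DUDDUD: Ā=46.4347, payoff=0.0000, prob=0.012043
UUDDUD: Ā=84.9267, payoff=13.8467, prob=0.015053
DDUDUD: Ā=41.7265, payoff=0.0000, prob=0.012043
UDUDUD: Ā=76.3156, payoff=5.2356, prob=0.015053
DUUDUD: Ā=70.1206, payoff=0.0000, prob=0.015053
UUUDUD: Ā=128.2470, payoff=57.1670, prob=0.018817
DDDUUD: Ā=38.1483, payoff=0.0000, prob=0.012043
UDDUUD: Ā=69.7712, payoff=0.0000, prob=0.015053
DUDUUD: Ā=63.5762, payoff=0.0000, prob=0.015053
UUDUUD: Ā=116.2776, payoff=45.1976, prob=0.018817
DDUUUD: Ā=58.8680, payoff=0.0000, prob=0.015053
UDUUUD: Ā=107.6666, payoff=36.5866, prob=0.018817
DUUUUD: Ā=101.4716, payoff=30.3916, prob=0.018817
UUUUUD: Ā=185.5861, payoff=114.5061, prob=0.023521
DDDDDU: Ā=26.7092, payoff=0.0000, prob=0.009634
UDDDDU: Ā=48.8497, payoff=0.0000, prob=0.012043
DUDDDU: Ā=42.6547, payoff=0.0000, prob=0.012043
UUDDDU: Ā=78.0132, payoff=6.9332, prob=0.015053
DDUDDU: Ā=37.9465, payoff=0.0000, prob=0.012043
UDUDDU: Ā=69.4021, payoff=0.0000, prob=0.015053
DUUDDU: Ā=63.2071, payoff=0.0000, prob=0.015053
UUUDDU: Ā=115.6025, payoff=44.5225, prob=0.018817
DDDUDU: Ā=34.3683, payoff=0.0000, prob=0.012043
UDDUDU: Ā=62.8577, payoff=0.0000, prob=0.015053
DUDUDU: Ā=56.6627, payoff=0.0000, prob=0.015053
UUDUDU: Ā=103.6332, payoff=32.5532, prob=0.018817
DDUUDU: Ā=51.9545, payoff=0.0000, prob=0.015053
UDUUDU: Ā=95.0221, payoff=23.9421, prob=0.018817
DUUUDU: Ā=88.8271, payoff=17.7471, prob=0.018817
UUUUDU: Ā=162.4601, payoff=91.3801, prob=0.023521
DDDDUU: Ā=31.6488, payoff=0.0000, prob=0.012043
UDDDUU: Ā=57.8840, payoff=0.0000, prob=0.015053
DUDDUU: Ā=51.6890, payoff=0.0000, prob=0.015053
UUDDUU: Ā=94.5365, payoff=23.4565, prob=0.018817
DDUDUU: Ā=46.9808, payoff=0.0000, prob=0.015053
UDUDUU: Ā=85.9254, payoff=14.8454, prob=0.018817
DUUDUU: Ā=79.7304, payoff=8.6504, prob=0.018817
UUUDUU: Ā=145.8227, payoff=74.7427, prob=0.023521
DDDUUU: Ā=43.4026, payoff=0.0000, prob=0.015053
UDDUUU: Ā=79.3810, payoff=8.3010, prob=0.018817
DUDUUU: Ā=73.1860, payoff=2.1060, prob=0.018817
UUDUUU: Ā=133.8534, payoff=62.7734, prob=0.023521
DDUUUU: Ā=68.4778, payoff=0.0000, prob=0.018817
UDUUUU: Ā=125.2423, payoff=54.1623, prob=0.023521
DUUUUU: Ā=119.0473, payoff=47.9673, prob=0.023521
UUUUUU: Ā=217.7313, payoff=146.6513, prob=0.029401
Price = Σ prob·payoff / R^6 = 24.301410 / 1.870415 = 12.9925

price = 12.9925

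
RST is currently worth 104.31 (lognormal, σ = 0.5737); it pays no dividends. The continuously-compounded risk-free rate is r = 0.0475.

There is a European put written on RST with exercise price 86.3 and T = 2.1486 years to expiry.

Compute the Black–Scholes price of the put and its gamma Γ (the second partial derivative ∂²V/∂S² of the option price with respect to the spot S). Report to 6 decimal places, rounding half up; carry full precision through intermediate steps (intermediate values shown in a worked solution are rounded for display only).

price = 18.150966
Γ = 0.003388

σ√T = 0.5737·√2.1486 = 0.840935
d₁ = (ln(S/K) + (r+σ²/2)T) / (σ√T) = (ln(104.31/86.3) + (0.0475+0.5737²/2)·2.1486) / 0.840935 = (0.189538 + 0.455645) / 0.840935 = 0.767220
d₂ = d₁ − σ√T = 0.767220 − 0.840935 = -0.073716
e^{−rT} = 0.902977
N(−d₁) = 0.221475,  N(−d₂) = 0.529382
Put price V = K·e^{−rT}·N(−d₂) − S·N(−d₁) = 41.253066 − 23.102100 = 18.150966
φ(d₁) = (1/√(2π))·e^{−d₁²/2} = 0.297229
Γ = φ(d₁) / (S·σ·√T) = 0.003388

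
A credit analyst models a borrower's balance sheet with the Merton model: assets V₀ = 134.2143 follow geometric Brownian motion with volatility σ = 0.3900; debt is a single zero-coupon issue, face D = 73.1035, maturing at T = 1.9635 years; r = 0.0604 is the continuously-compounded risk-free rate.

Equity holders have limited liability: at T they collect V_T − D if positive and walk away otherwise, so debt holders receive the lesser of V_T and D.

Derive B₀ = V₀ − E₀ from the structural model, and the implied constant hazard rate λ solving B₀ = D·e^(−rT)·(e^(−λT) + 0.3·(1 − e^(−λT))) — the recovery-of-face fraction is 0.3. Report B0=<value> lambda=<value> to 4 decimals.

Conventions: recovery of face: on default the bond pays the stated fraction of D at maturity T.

B0=62.8000 lambda=0.0244

Work the structural quantities from V₀ = 134.2143 against face 73.1035:
d₁ = [ln(V₀/D) + (r + σ²/2)T] / (σ√T)
   = [ln(134.2143/73.1035) + (0.0604 + 0.5·0.3900²)·1.9635] / (0.3900·√1.9635)
   = [0.607562 + 0.267920] / 0.546487 = 1.602016
d₂ = d₁ − σ√T = 1.602016 − 0.546487 = 1.055528
N(d₁) = 0.945424,  N(d₂) = 0.854408,  e^(−rT) = 0.888167
E₀ = V₀·N(d₁) − D·e^(−rT)·N(d₂)
   = 134.2143·0.945424 − 73.1035·0.888167·0.854408 = 71.414295
B₀ = V₀ − E₀ = 134.2143 − 71.414295 = 62.800005
e^(−λT) = (B₀·e^(rT)/D − 0.3)/(1 − 0.3) = (62.8000·1.125914/73.1035 − 0.3)/0.7 = 0.95317631
λ = −ln(0.95317631)/1.9635 = 0.024423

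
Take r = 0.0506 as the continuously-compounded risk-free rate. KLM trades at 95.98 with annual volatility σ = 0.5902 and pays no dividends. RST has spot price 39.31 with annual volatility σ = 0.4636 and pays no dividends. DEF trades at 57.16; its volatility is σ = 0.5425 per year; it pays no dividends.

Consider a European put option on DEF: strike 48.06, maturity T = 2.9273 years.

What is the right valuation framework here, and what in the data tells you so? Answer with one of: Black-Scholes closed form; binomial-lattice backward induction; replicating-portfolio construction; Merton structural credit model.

framework: Black-Scholes closed form

Key observation: the strike-48.06 put on DEF is European-exercise on a continuously-modelled lognormal underlying, so its value is a single closed-form evaluation.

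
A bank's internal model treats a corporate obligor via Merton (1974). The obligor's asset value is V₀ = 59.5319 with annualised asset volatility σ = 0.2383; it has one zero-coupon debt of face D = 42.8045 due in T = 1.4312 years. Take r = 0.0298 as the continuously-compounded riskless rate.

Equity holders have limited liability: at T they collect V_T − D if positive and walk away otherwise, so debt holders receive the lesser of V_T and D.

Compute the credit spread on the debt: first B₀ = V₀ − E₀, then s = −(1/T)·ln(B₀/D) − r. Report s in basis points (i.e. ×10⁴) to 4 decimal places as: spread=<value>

Apply the equity-as-call identities (strike 42.8045, horizon 1.4312 years):
d₁ = [ln(V₀/D) + (r + σ²/2)T] / (σ√T)
   = [ln(59.5319/42.8045) + (0.0298 + 0.5·0.2383²)·1.4312] / (0.2383·√1.4312)
   = [0.329869 + 0.083286] / 0.285085 = 1.449237
d₂ = d₁ − σ√T = 1.449237 − 0.285085 = 1.164152
N(d₁) = 0.926364,  N(d₂) = 0.877819,  e^(−rT) = 0.958247
E₀ = V₀·N(d₁) − D·e^(−rT)·N(d₂)
   = 59.5319·0.926364 − 42.8045·0.958247·0.877819 = 19.142485
B₀ = V₀ − E₀ = 59.5319 − 19.142485 = 40.389415
spread = −(1/T)·ln(B₀/D) − r = −(1/1.4312)·ln(40.389415/42.8045) − 0.0298 = 0.01077819
in basis points: 0.01077819 × 10⁴ = 107.7819 bp

spread=107.7819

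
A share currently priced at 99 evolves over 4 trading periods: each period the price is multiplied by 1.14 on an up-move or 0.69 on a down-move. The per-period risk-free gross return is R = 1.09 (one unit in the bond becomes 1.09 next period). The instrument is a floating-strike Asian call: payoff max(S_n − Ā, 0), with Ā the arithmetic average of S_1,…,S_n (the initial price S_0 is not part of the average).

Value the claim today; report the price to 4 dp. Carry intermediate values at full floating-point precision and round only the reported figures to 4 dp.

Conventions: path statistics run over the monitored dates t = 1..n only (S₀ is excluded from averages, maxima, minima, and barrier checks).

price = 13.8485

Risk-neutral up-probability p* = (R−d)/(u−d) = (1.09−0.69)/(1.14−0.69) = 0.8889; the claim prices as the p*-weighted sum of path payoffs discounted by R^4.
Enumerate all 2^4 = 16 price paths (U = up ×1.14, D = down ×0.69); each path with k up-moves has probability p*^k·(1−p*)^(4−k).
DDDD: Ā=42.6017, payoff=0.0000, prob=0.000152
UDDD: Ā=70.3854, payoff=0.0000, prob=0.001219
DUDD: Ā=59.2479, payoff=0.0000, prob=0.001219
UUDD: Ā=97.8878, payoff=0.0000, prob=0.009755
DDUD: Ā=51.5630, payoff=0.0000, prob=0.001219
UDUD: Ā=85.1911, payoff=0.0000, prob=0.009755
DUUD: Ā=74.0536, payoff=0.0000, prob=0.009755
UUUD: Ā=122.3494, payoff=0.0000, prob=0.078037
DDDU: Ā=46.2605, payoff=0.0000, prob=0.001219
UDDU: Ā=76.4303, payoff=0.0000, prob=0.009755
DUDU: Ā=65.2928, payoff=0.0000, prob=0.009755
UUDU: Ā=107.8751, payoff=0.0000, prob=0.078037
DDUU: Ā=57.6079, payoff=3.6473, prob=0.009755
UDUU: Ā=95.1783, payoff=6.0259, prob=0.078037
DUUU: Ā=84.0408, payoff=17.1634, prob=0.078037
UUUU: Ā=138.8501, payoff=28.3570, prob=0.624295
Price = Σ prob·payoff / R^4 = 19.548325 / 1.411582 = 13.8485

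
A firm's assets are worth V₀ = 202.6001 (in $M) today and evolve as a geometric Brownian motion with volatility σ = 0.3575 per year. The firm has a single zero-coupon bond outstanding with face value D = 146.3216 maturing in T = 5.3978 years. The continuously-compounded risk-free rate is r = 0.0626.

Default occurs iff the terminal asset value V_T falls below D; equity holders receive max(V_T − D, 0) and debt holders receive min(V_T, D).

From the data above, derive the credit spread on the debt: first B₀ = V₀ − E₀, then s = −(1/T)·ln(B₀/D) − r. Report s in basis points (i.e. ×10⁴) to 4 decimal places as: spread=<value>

spread=263.4596

With assets at 202.6001 and a single debt payment of 146.3216 at 5.3978 years:
d₁ = [ln(V₀/D) + (r + σ²/2)T] / (σ√T)
   = [ln(202.6001/146.3216) + (0.0626 + 0.5·0.3575²)·5.3978] / (0.3575·√5.3978)
   = [0.325427 + 0.682839] / 0.830586 = 1.213921
d₂ = d₁ − σ√T = 1.213921 − 0.830586 = 0.383336
N(d₁) = 0.887611,  N(d₂) = 0.649265,  e^(−rT) = 0.713265
E₀ = V₀·N(d₁) − D·e^(−rT)·N(d₂)
   = 202.6001·0.887611 − 146.3216·0.713265·0.649265 = 112.068910
B₀ = V₀ − E₀ = 202.6001 − 112.068910 = 90.531190
spread = −(1/T)·ln(B₀/D) − r = −(1/5.3978)·ln(90.531190/146.3216) − 0.0626 = 0.02634596
in basis points: 0.02634596 × 10⁴ = 263.4596 bp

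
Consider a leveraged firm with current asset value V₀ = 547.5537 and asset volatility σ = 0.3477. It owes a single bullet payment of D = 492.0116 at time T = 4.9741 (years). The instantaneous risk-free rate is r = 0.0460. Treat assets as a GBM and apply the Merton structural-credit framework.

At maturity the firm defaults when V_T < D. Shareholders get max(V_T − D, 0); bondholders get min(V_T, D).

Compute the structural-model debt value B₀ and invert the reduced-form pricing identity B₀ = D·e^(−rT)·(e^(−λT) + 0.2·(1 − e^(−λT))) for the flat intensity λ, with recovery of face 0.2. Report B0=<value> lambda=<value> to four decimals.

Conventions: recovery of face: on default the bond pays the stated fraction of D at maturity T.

B0=315.4996 lambda=0.0558

With assets at 547.5537 and a single debt payment of 492.0116 at 4.9741 years:
d₁ = [ln(V₀/D) + (r + σ²/2)T] / (σ√T)
   = [ln(547.5537/492.0116) + (0.0460 + 0.5·0.3477²)·4.9741] / (0.3477·√4.9741)
   = [0.106958 + 0.529481] / 0.775465 = 0.820720
d₂ = d₁ − σ√T = 0.820720 − 0.775465 = 0.045256
N(d₁) = 0.794097,  N(d₂) = 0.518048,  e^(−rT) = 0.795481
E₀ = V₀·N(d₁) − D·e^(−rT)·N(d₂)
   = 547.5537·0.794097 − 492.0116·0.795481·0.518048 = 232.054137
B₀ = V₀ − E₀ = 547.5537 − 232.054137 = 315.499563
e^(−λT) = (B₀·e^(rT)/D − 0.2)/(1 − 0.2) = (315.4996·1.257101/492.0116 − 0.2)/0.8 = 0.75763628
λ = −ln(0.75763628)/4.9741 = 0.055799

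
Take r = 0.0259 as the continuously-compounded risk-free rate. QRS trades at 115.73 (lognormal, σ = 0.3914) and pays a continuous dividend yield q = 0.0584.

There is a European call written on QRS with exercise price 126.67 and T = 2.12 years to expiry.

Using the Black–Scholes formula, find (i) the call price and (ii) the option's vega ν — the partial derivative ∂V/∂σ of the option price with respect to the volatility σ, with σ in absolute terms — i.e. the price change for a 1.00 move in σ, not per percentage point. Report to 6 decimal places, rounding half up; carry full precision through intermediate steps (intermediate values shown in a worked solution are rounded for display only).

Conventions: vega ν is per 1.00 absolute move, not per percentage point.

price = 17.029469
ν = 59.394761

σ√T = 0.3914·√2.12 = 0.569887
d₁ = (ln(S/K) + (r−q+σ²/2)T) / (σ√T) = (ln(115.73/126.67) + (0.0259−0.0584+0.3914²/2)·2.12) / 0.569887 = (-0.090325 + 0.093486) / 0.569887 = 0.005545
d₂ = d₁ − σ√T = 0.005545 − 0.569887 = -0.564342
e^{−rT} = 0.946572
e^{−qT} = 0.883549
N(d₁) = 0.502212,  N(d₂) = 0.286261
Call price V = S·e^{−qT}·N(d₁) − K·e^{−rT}·N(d₂) = 51.352800 − 34.323331 = 17.029469
φ(d₁) = (1/√(2π))·e^{−d₁²/2} = 0.398936
ν = S·e^{−qT}·φ(d₁)·√T = 59.394761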